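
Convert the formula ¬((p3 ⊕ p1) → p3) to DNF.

¬((p3 ⊕ p1) → p3)
≡ ¬(¬(p3 ⊕ p1) ∨ p3)   (eliminate →)
≡ ¬(¬((p3 ∧ ¬p1) ∨ (¬p3 ∧ p1)) ∨ p3)   (expand ⊕)
≡ ¬¬((p3 ∧ ¬p1) ∨ (¬p3 ∧ p1)) ∧ ¬p3   (De Morgan)
≡ ((p3 ∧ ¬p1) ∨ (¬p3 ∧ p1)) ∧ ¬p3   (double negation)
≡ (p3 ∧ ¬p1 ∧ ¬p3) ∨ (¬p3 ∧ p1 ∧ ¬p3)   (distribute ∧ over ∨)
≡ ¬p3 ∧ p1   (simplify)

¬p3 ∧ p1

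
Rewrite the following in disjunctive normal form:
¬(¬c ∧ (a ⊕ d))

c ∨ (¬a ∧ ¬d) ∨ (d ∧ a)

¬(¬c ∧ (a ⊕ d))
≡ ¬(¬c ∧ ((a ∧ ¬d) ∨ (¬a ∧ d)))
≡ ¬¬c ∨ ¬((a ∧ ¬d) ∨ (¬a ∧ d))
≡ c ∨ ¬((a ∧ ¬d) ∨ (¬a ∧ d))
≡ c ∨ (¬(a ∧ ¬d) ∧ ¬(¬a ∧ d))
≡ c ∨ ((¬a ∨ ¬¬d) ∧ ¬(¬a ∧ d))
≡ c ∨ ((¬a ∨ d) ∧ ¬(¬a ∧ d))
≡ c ∨ ((¬a ∨ d) ∧ (¬¬a ∨ ¬d))
≡ c ∨ ((¬a ∨ d) ∧ (a ∨ ¬d))
≡ c ∨ (¬a ∧ a) ∨ (¬a ∧ ¬d) ∨ (d ∧ a) ∨ (d ∧ ¬d)
≡ c ∨ (¬a ∧ ¬d) ∨ (d ∧ a)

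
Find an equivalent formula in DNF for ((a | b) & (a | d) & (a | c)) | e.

((a | b) & (a | d) & (a | c)) | e
⇔ (a & a & a) | (a & a & c) | (a & d & a) | (a & d & c) | (b & a & a) | (b & a & c) | (b & d & a) | (b & d & c) | e
⇔ a | (b & d & c) | e

a | (b & d & c) | e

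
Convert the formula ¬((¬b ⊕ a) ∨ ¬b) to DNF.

¬((¬b ⊕ a) ∨ ¬b)
≡ ¬((¬b ∧ ¬a) ∨ (¬¬b ∧ a) ∨ ¬b)   [expand ⊕]
≡ ¬(¬b ∧ ¬a) ∧ ¬(¬¬b ∧ a) ∧ ¬¬b   [De Morgan]
≡ (¬¬b ∨ ¬¬a) ∧ ¬(¬¬b ∧ a) ∧ ¬¬b   [De Morgan]
≡ (b ∨ ¬¬a) ∧ ¬(¬¬b ∧ a) ∧ ¬¬b   [double negation]
≡ (b ∨ a) ∧ ¬(¬¬b ∧ a) ∧ ¬¬b   [double negation]
≡ (b ∨ a) ∧ (¬¬¬b ∨ ¬a) ∧ ¬¬b   [De Morgan]
≡ (b ∨ a) ∧ (¬b ∨ ¬a) ∧ ¬¬b   [double negation]
≡ (b ∨ a) ∧ (¬b ∨ ¬a) ∧ b   [double negation]
≡ (b ∧ ¬b ∧ b) ∨ (b ∧ ¬a ∧ b) ∨ (a ∧ ¬b ∧ b) ∨ (a ∧ ¬a ∧ b)   [distribute ∧ over ∨]
≡ b ∧ ¬a   [simplify]

b ∧ ¬a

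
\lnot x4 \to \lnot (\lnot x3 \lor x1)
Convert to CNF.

\lnot x4 \to \lnot (\lnot x3 \lor x1)
≡ \lnot \lnot x4 \lor \lnot (\lnot x3 \lor x1)   — eliminate \to
≡ x4 \lor \lnot (\lnot x3 \lor x1)   — double negation
≡ x4 \lor (\lnot \lnot x3 \land \lnot x1)   — De Morgan
≡ x4 \lor (x3 \land \lnot x1)   — double negation
≡ (x4 \lor x3) \land (x4 \lor \lnot x1)   — distribute \lor over \land

(x4 \lor x3) \land (x4 \lor \lnot x1)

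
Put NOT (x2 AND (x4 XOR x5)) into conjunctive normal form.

(NOT x2 OR NOT x4 OR x5) AND (NOT x2 OR NOT x5 OR x4)

NOT (x2 AND (x4 XOR x5))
≡ NOT (x2 AND (x4 OR x5) AND NOT (x4 AND x5))   [expand XOR]
≡ NOT x2 OR NOT (x4 OR x5) OR NOT NOT (x4 AND x5)   [De Morgan]
≡ NOT x2 OR (NOT x4 AND NOT x5) OR NOT NOT (x4 AND x5)   [De Morgan]
≡ NOT x2 OR (NOT x4 AND NOT x5) OR (x4 AND x5)   [double negation]
≡ (NOT x2 OR NOT x4 OR x4) AND (NOT x2 OR NOT x4 OR x5) AND (NOT x2 OR NOT x5 OR x4) AND (NOT x2 OR NOT x5 OR x5)   [distribute OR over AND]
≡ (NOT x2 OR NOT x4 OR x5) AND (NOT x2 OR NOT x5 OR x4)   [simplify]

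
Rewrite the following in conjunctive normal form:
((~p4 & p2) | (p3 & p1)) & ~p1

(~p4 | p3) & (~p4 | p1) & (p2 | p3) & (p2 | p1) & ~p1

((~p4 & p2) | (p3 & p1)) & ~p1
≡ (~p4 | p3) & (~p4 | p1) & (p2 | p3) & (p2 | p1) & ~p1   [distribute | over &]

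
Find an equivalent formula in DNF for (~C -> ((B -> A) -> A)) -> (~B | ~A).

(~C -> ((B -> A) -> A)) -> (~B | ~A)
⇔ ~(~C -> ((B -> A) -> A)) | ~B | ~A   — eliminate ->
⇔ ~(~~C | ((B -> A) -> A)) | ~B | ~A   — eliminate ->
⇔ ~(~~C | ~(B -> A) | A) | ~B | ~A   — eliminate ->
⇔ ~(~~C | ~(~B | A) | A) | ~B | ~A   — eliminate ->
⇔ (~~~C & ~~(~B | A) & ~A) | ~B | ~A   — De Morgan
⇔ (~C & ~~(~B | A) & ~A) | ~B | ~A   — double negation
⇔ (~C & (~B | A) & ~A) | ~B | ~A   — double negation
⇔ (~C & ~B & ~A) | (~C & A & ~A) | ~B | ~A   — distribute & over |
⇔ ~B | ~A   — simplify

~B | ~A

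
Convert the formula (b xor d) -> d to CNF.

~b | d

(b xor d) -> d
≡ ~(b xor d) | d
≡ ~((b | d) & ~(b & d)) | d
≡ ~(b | d) | ~~(b & d) | d
≡ (~b & ~d) | ~~(b & d) | d
≡ (~b & ~d) | (b & d) | d
≡ (~b | b | d) & (~b | d | d) & (~d | b | d) & (~d | d | d)
≡ ~b | d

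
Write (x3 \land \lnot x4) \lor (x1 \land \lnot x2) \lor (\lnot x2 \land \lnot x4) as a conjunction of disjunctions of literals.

(x3 \lor \lnot x2) \land (\lnot x4 \lor x1) \land (\lnot x4 \lor \lnot x2)

(x3 \land \lnot x4) \lor (x1 \land \lnot x2) \lor (\lnot x2 \land \lnot x4)
⇔ (x3 \lor x1 \lor \lnot x2) \land (x3 \lor x1 \lor \lnot x4) \land (x3 \lor \lnot x2 \lor \lnot x2) \land (x3 \lor \lnot x2 \lor \lnot x4) \land (\lnot x4 \lor x1 \lor \lnot x2) \land (\lnot x4 \lor x1 \lor \lnot x4) \land (\lnot x4 \lor \lnot x2 \lor \lnot x2) \land (\lnot x4 \lor \lnot x2 \lor \lnot x4)   — distribute \lor over \land
⇔ (x3 \lor \lnot x2) \land (\lnot x4 \lor x1) \land (\lnot x4 \lor \lnot x2)   — simplify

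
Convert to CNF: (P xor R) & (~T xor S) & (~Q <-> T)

(P xor R) & (~T xor S) & (~Q <-> T)
≡ (P | R) & ~(P & R) & (~T xor S) & (~Q <-> T)   (expand xor)
≡ (P | R) & ~(P & R) & (~T | S) & ~(~T & S) & (~Q <-> T)   (expand xor)
≡ (P | R) & ~(P & R) & (~T | S) & ~(~T & S) & (~Q -> T) & (T -> ~Q)   (eliminate <->)
≡ (P | R) & ~(P & R) & (~T | S) & ~(~T & S) & (~~Q | T) & (T -> ~Q)   (eliminate ->)
≡ (P | R) & ~(P & R) & (~T | S) & ~(~T & S) & (~~Q | T) & (~T | ~Q)   (eliminate ->)
≡ (P | R) & (~P | ~R) & (~T | S) & ~(~T & S) & (~~Q | T) & (~T | ~Q)   (De Morgan)
≡ (P | R) & (~P | ~R) & (~T | S) & (~~T | ~S) & (~~Q | T) & (~T | ~Q)   (De Morgan)
≡ (P | R) & (~P | ~R) & (~T | S) & (T | ~S) & (~~Q | T) & (~T | ~Q)   (double negation)
≡ (P | R) & (~P | ~R) & (~T | S) & (T | ~S) & (Q | T) & (~T | ~Q)   (double negation)

(P | R) & (~P | ~R) & (~T | S) & (T | ~S) & (Q | T) & (~T | ~Q)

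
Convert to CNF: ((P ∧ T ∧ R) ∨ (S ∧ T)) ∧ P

((P ∧ T ∧ R) ∨ (S ∧ T)) ∧ P
= (P ∨ S) ∧ (P ∨ T) ∧ (T ∨ S) ∧ (T ∨ T) ∧ (R ∨ S) ∧ (R ∨ T) ∧ P
= T ∧ (R ∨ S) ∧ P

T ∧ (R ∨ S) ∧ P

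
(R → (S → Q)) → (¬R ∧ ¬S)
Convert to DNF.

(R ∧ S ∧ ¬Q) ∨ (¬R ∧ ¬S)

(R → (S → Q)) → (¬R ∧ ¬S)
≡ ¬(R → (S → Q)) ∨ (¬R ∧ ¬S)   — eliminate →
≡ ¬(¬R ∨ (S → Q)) ∨ (¬R ∧ ¬S)   — eliminate →
≡ ¬(¬R ∨ ¬S ∨ Q) ∨ (¬R ∧ ¬S)   — eliminate →
≡ (¬¬R ∧ ¬¬S ∧ ¬Q) ∨ (¬R ∧ ¬S)   — De Morgan
≡ (R ∧ ¬¬S ∧ ¬Q) ∨ (¬R ∧ ¬S)   — double negation
≡ (R ∧ S ∧ ¬Q) ∨ (¬R ∧ ¬S)   — double negation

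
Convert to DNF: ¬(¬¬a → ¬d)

a ∧ d

¬(¬¬a → ¬d)
≡ ¬(¬¬¬a ∨ ¬d)   [eliminate →]
≡ ¬¬¬¬a ∧ ¬¬d   [De Morgan]
≡ ¬¬a ∧ ¬¬d   [double negation]
≡ a ∧ ¬¬d   [double negation]
≡ a ∧ d   [double negation]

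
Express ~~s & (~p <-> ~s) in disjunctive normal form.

~~s & (~p <-> ~s)
= ~~s & (~p -> ~s) & (~s -> ~p)   — eliminate <->
= ~~s & (~~p | ~s) & (~s -> ~p)   — eliminate ->
= ~~s & (~~p | ~s) & (~~s | ~p)   — eliminate ->
= s & (~~p | ~s) & (~~s | ~p)   — double negation
= s & (p | ~s) & (~~s | ~p)   — double negation
= s & (p | ~s) & (s | ~p)   — double negation
= (s & p & s) | (s & p & ~p) | (s & ~s & s) | (s & ~s & ~p)   — distribute & over |
= s & p   — simplify

s & p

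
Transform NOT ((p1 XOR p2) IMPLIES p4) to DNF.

(p1 AND NOT p2 AND NOT p4) OR (NOT p1 AND p2 AND NOT p4)

NOT ((p1 XOR p2) IMPLIES p4)
⇔ NOT (NOT (p1 XOR p2) OR p4)   — eliminate IMPLIES
⇔ NOT (NOT ((p1 AND NOT p2) OR (NOT p1 AND p2)) OR p4)   — expand XOR
⇔ NOT NOT ((p1 AND NOT p2) OR (NOT p1 AND p2)) AND NOT p4   — De Morgan
⇔ ((p1 AND NOT p2) OR (NOT p1 AND p2)) AND NOT p4   — double negation
⇔ (p1 AND NOT p2 AND NOT p4) OR (NOT p1 AND p2 AND NOT p4)   — distribute AND over OR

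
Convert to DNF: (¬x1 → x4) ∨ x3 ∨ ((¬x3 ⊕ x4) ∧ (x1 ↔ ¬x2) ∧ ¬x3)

x1 ∨ x4 ∨ x3 ∨ (¬x3 ∧ ¬x4 ∧ ¬x1 ∧ x2)

(¬x1 → x4) ∨ x3 ∨ ((¬x3 ⊕ x4) ∧ (x1 ↔ ¬x2) ∧ ¬x3)
≡ ¬¬x1 ∨ x4 ∨ x3 ∨ ((¬x3 ⊕ x4) ∧ (x1 ↔ ¬x2) ∧ ¬x3)   [eliminate →]
≡ ¬¬x1 ∨ x4 ∨ x3 ∨ (((¬x3 ∧ ¬x4) ∨ (¬¬x3 ∧ x4)) ∧ (x1 ↔ ¬x2) ∧ ¬x3)   [expand ⊕]
≡ ¬¬x1 ∨ x4 ∨ x3 ∨ (((¬x3 ∧ ¬x4) ∨ (¬¬x3 ∧ x4)) ∧ (x1 → ¬x2) ∧ (¬x2 → x1) ∧ ¬x3)   [eliminate ↔]
≡ ¬¬x1 ∨ x4 ∨ x3 ∨ (((¬x3 ∧ ¬x4) ∨ (¬¬x3 ∧ x4)) ∧ (¬x1 ∨ ¬x2) ∧ (¬x2 → x1) ∧ ¬x3)   [eliminate →]
≡ ¬¬x1 ∨ x4 ∨ x3 ∨ (((¬x3 ∧ ¬x4) ∨ (¬¬x3 ∧ x4)) ∧ (¬x1 ∨ ¬x2) ∧ (¬¬x2 ∨ x1) ∧ ¬x3)   [eliminate →]
≡ x1 ∨ x4 ∨ x3 ∨ (((¬x3 ∧ ¬x4) ∨ (¬¬x3 ∧ x4)) ∧ (¬x1 ∨ ¬x2) ∧ (¬¬x2 ∨ x1) ∧ ¬x3)   [double negation]
≡ x1 ∨ x4 ∨ x3 ∨ (((¬x3 ∧ ¬x4) ∨ (x3 ∧ x4)) ∧ (¬x1 ∨ ¬x2) ∧ (¬¬x2 ∨ x1) ∧ ¬x3)   [double negation]
≡ x1 ∨ x4 ∨ x3 ∨ (((¬x3 ∧ ¬x4) ∨ (x3 ∧ x4)) ∧ (¬x1 ∨ ¬x2) ∧ (x2 ∨ x1) ∧ ¬x3)   [double negation]
≡ x1 ∨ x4 ∨ x3 ∨ (¬x3 ∧ ¬x4 ∧ ¬x1 ∧ x2 ∧ ¬x3) ∨ (¬x3 ∧ ¬x4 ∧ ¬x1 ∧ x1 ∧ ¬x3) ∨ (¬x3 ∧ ¬x4 ∧ ¬x2 ∧ x2 ∧ ¬x3) ∨ (¬x3 ∧ ¬x4 ∧ ¬x2 ∧ x1 ∧ ¬x3) ∨ (x3 ∧ x4 ∧ ¬x1 ∧ x2 ∧ ¬x3) ∨ (x3 ∧ x4 ∧ ¬x1 ∧ x1 ∧ ¬x3) ∨ (x3 ∧ x4 ∧ ¬x2 ∧ x2 ∧ ¬x3) ∨ (x3 ∧ x4 ∧ ¬x2 ∧ x1 ∧ ¬x3)   [distribute ∧ over ∨]
≡ x1 ∨ x4 ∨ x3 ∨ (¬x3 ∧ ¬x4 ∧ ¬x1 ∧ x2)   [simplify]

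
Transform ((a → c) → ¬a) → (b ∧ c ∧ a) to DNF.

c ∧ a

((a → c) → ¬a) → (b ∧ c ∧ a)
≡ ¬((a → c) → ¬a) ∨ (b ∧ c ∧ a)   [eliminate →]
≡ ¬(¬(a → c) ∨ ¬a) ∨ (b ∧ c ∧ a)   [eliminate →]
≡ ¬(¬(¬a ∨ c) ∨ ¬a) ∨ (b ∧ c ∧ a)   [eliminate →]
≡ (¬¬(¬a ∨ c) ∧ ¬¬a) ∨ (b ∧ c ∧ a)   [De Morgan]
≡ ((¬a ∨ c) ∧ ¬¬a) ∨ (b ∧ c ∧ a)   [double negation]
≡ ((¬a ∨ c) ∧ a) ∨ (b ∧ c ∧ a)   [double negation]
≡ (¬a ∧ a) ∨ (c ∧ a) ∨ (b ∧ c ∧ a)   [distribute ∧ over ∨]
≡ c ∧ a   [simplify]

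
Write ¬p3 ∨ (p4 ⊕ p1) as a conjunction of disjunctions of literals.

¬p3 ∨ (p4 ⊕ p1)
≡ ¬p3 ∨ ((p4 ∨ p1) ∧ ¬(p4 ∧ p1))   — expand ⊕
≡ ¬p3 ∨ ((p4 ∨ p1) ∧ (¬p4 ∨ ¬p1))   — De Morgan
≡ (¬p3 ∨ p4 ∨ p1) ∧ (¬p3 ∨ ¬p4 ∨ ¬p1)   — distribute ∨ over ∧

(¬p3 ∨ p4 ∨ p1) ∧ (¬p3 ∨ ¬p4 ∨ ¬p1)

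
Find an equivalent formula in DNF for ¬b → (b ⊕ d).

¬b → (b ⊕ d)
= ¬¬b ∨ (b ⊕ d)   — eliminate →
= ¬¬b ∨ (b ∧ ¬d) ∨ (¬b ∧ d)   — expand ⊕
= b ∨ (b ∧ ¬d) ∨ (¬b ∧ d)   — double negation
= b ∨ (¬b ∧ d)   — simplify

b ∨ (¬b ∧ d)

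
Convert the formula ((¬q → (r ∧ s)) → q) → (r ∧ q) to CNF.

(q ∨ r) ∧ (q ∨ s) ∧ (¬q ∨ r)

((¬q → (r ∧ s)) → q) → (r ∧ q)
= ¬((¬q → (r ∧ s)) → q) ∨ (r ∧ q)   [eliminate →]
= ¬(¬(¬q → (r ∧ s)) ∨ q) ∨ (r ∧ q)   [eliminate →]
= ¬(¬(¬¬q ∨ (r ∧ s)) ∨ q) ∨ (r ∧ q)   [eliminate →]
= (¬¬(¬¬q ∨ (r ∧ s)) ∧ ¬q) ∨ (r ∧ q)   [De Morgan]
= ((¬¬q ∨ (r ∧ s)) ∧ ¬q) ∨ (r ∧ q)   [double negation]
= ((q ∨ (r ∧ s)) ∧ ¬q) ∨ (r ∧ q)   [double negation]
= (q ∨ r ∨ r) ∧ (q ∨ r ∨ q) ∧ (q ∨ s ∨ r) ∧ (q ∨ s ∨ q) ∧ (¬q ∨ r) ∧ (¬q ∨ q)   [distribute ∨ over ∧]
= (q ∨ r) ∧ (q ∨ s) ∧ (¬q ∨ r)   [simplify]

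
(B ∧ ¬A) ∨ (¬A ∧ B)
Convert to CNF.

B ∧ ¬A

(B ∧ ¬A) ∨ (¬A ∧ B)
≡ (B ∨ ¬A) ∧ (B ∨ B) ∧ (¬A ∨ ¬A) ∧ (¬A ∨ B)   [distribute ∨ over ∧]
≡ B ∧ ¬A   [simplify]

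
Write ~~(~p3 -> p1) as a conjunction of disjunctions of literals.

~~(~p3 -> p1)
⇔ ~~(~~p3 | p1)   [eliminate ->]
⇔ ~~p3 | p1   [double negation]
⇔ p3 | p1   [double negation]

p3 | p1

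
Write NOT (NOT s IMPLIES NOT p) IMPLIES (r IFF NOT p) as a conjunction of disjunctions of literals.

s OR NOT p OR NOT r

NOT (NOT s IMPLIES NOT p) IMPLIES (r IFF NOT p)
≡ NOT NOT (NOT s IMPLIES NOT p) OR (r IFF NOT p)   (eliminate IMPLIES)
≡ NOT NOT (NOT NOT s OR NOT p) OR (r IFF NOT p)   (eliminate IMPLIES)
≡ NOT NOT (NOT NOT s OR NOT p) OR ((r IMPLIES NOT p) AND (NOT p IMPLIES r))   (eliminate IFF)
≡ NOT NOT (NOT NOT s OR NOT p) OR ((NOT r OR NOT p) AND (NOT p IMPLIES r))   (eliminate IMPLIES)
≡ NOT NOT (NOT NOT s OR NOT p) OR ((NOT r OR NOT p) AND (NOT NOT p OR r))   (eliminate IMPLIES)
≡ NOT NOT s OR NOT p OR ((NOT r OR NOT p) AND (NOT NOT p OR r))   (double negation)
≡ s OR NOT p OR ((NOT r OR NOT p) AND (NOT NOT p OR r))   (double negation)
≡ s OR NOT p OR ((NOT r OR NOT p) AND (p OR r))   (double negation)
≡ (s OR NOT p OR NOT r OR NOT p) AND (s OR NOT p OR p OR r)   (distribute OR over AND)
≡ s OR NOT p OR NOT r   (simplify)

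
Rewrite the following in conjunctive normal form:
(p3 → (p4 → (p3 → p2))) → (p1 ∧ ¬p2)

(p3 → (p4 → (p3 → p2))) → (p1 ∧ ¬p2)
≡ ¬(p3 → (p4 → (p3 → p2))) ∨ (p1 ∧ ¬p2)   — eliminate →
≡ ¬(¬p3 ∨ (p4 → (p3 → p2))) ∨ (p1 ∧ ¬p2)   — eliminate →
≡ ¬(¬p3 ∨ ¬p4 ∨ (p3 → p2)) ∨ (p1 ∧ ¬p2)   — eliminate →
≡ ¬(¬p3 ∨ ¬p4 ∨ ¬p3 ∨ p2) ∨ (p1 ∧ ¬p2)   — eliminate →
≡ (¬¬p3 ∧ ¬¬p4 ∧ ¬¬p3 ∧ ¬p2) ∨ (p1 ∧ ¬p2)   — De Morgan
≡ (p3 ∧ ¬¬p4 ∧ ¬¬p3 ∧ ¬p2) ∨ (p1 ∧ ¬p2)   — double negation
≡ (p3 ∧ p4 ∧ ¬¬p3 ∧ ¬p2) ∨ (p1 ∧ ¬p2)   — double negation
≡ (p3 ∧ p4 ∧ p3 ∧ ¬p2) ∨ (p1 ∧ ¬p2)   — double negation
≡ (p3 ∨ p1) ∧ (p3 ∨ ¬p2) ∧ (p4 ∨ p1) ∧ (p4 ∨ ¬p2) ∧ (p3 ∨ p1) ∧ (p3 ∨ ¬p2) ∧ (¬p2 ∨ p1) ∧ (¬p2 ∨ ¬p2)   — distribute ∨ over ∧
≡ (p3 ∨ p1) ∧ (p4 ∨ p1) ∧ ¬p2   — simplify

(p3 ∨ p1) ∧ (p4 ∨ p1) ∧ ¬p2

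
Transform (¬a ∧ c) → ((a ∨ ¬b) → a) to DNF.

a ∨ ¬c ∨ (¬a ∧ b)

(¬a ∧ c) → ((a ∨ ¬b) → a)
= ¬(¬a ∧ c) ∨ ((a ∨ ¬b) → a)   [eliminate →]
= ¬(¬a ∧ c) ∨ ¬(a ∨ ¬b) ∨ a   [eliminate →]
= ¬¬a ∨ ¬c ∨ ¬(a ∨ ¬b) ∨ a   [De Morgan]
= a ∨ ¬c ∨ ¬(a ∨ ¬b) ∨ a   [double negation]
= a ∨ ¬c ∨ (¬a ∧ ¬¬b) ∨ a   [De Morgan]
= a ∨ ¬c ∨ (¬a ∧ b) ∨ a   [double negation]
= a ∨ ¬c ∨ (¬a ∧ b)   [simplify]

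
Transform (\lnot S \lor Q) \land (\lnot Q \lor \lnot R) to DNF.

(\lnot S \land \lnot Q) \lor (\lnot S \land \lnot R) \lor (Q \land \lnot R)

(\lnot S \lor Q) \land (\lnot Q \lor \lnot R)
≡ (\lnot S \land \lnot Q) \lor (\lnot S \land \lnot R) \lor (Q \land \lnot Q) \lor (Q \land \lnot R)   [distribute \land over \lor]
≡ (\lnot S \land \lnot Q) \lor (\lnot S \land \lnot R) \lor (Q \land \lnot R)   [simplify]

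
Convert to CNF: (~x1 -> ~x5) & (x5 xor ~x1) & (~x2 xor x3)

(x1 | ~x5) & (x5 | ~x1) & (~x2 | x3) & (x2 | ~x3)

(~x1 -> ~x5) & (x5 xor ~x1) & (~x2 xor x3)
≡ (~~x1 | ~x5) & (x5 xor ~x1) & (~x2 xor x3)
≡ (~~x1 | ~x5) & (x5 | ~x1) & ~(x5 & ~x1) & (~x2 xor x3)
≡ (~~x1 | ~x5) & (x5 | ~x1) & ~(x5 & ~x1) & (~x2 | x3) & ~(~x2 & x3)
≡ (x1 | ~x5) & (x5 | ~x1) & ~(x5 & ~x1) & (~x2 | x3) & ~(~x2 & x3)
≡ (x1 | ~x5) & (x5 | ~x1) & (~x5 | ~~x1) & (~x2 | x3) & ~(~x2 & x3)
≡ (x1 | ~x5) & (x5 | ~x1) & (~x5 | x1) & (~x2 | x3) & ~(~x2 & x3)
≡ (x1 | ~x5) & (x5 | ~x1) & (~x5 | x1) & (~x2 | x3) & (~~x2 | ~x3)
≡ (x1 | ~x5) & (x5 | ~x1) & (~x5 | x1) & (~x2 | x3) & (x2 | ~x3)
≡ (x1 | ~x5) & (x5 | ~x1) & (~x2 | x3) & (x2 | ~x3)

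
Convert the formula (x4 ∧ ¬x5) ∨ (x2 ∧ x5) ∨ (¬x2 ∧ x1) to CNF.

(x4 ∧ ¬x5) ∨ (x2 ∧ x5) ∨ (¬x2 ∧ x1)
≡ (x4 ∨ x2 ∨ ¬x2) ∧ (x4 ∨ x2 ∨ x1) ∧ (x4 ∨ x5 ∨ ¬x2) ∧ (x4 ∨ x5 ∨ x1) ∧ (¬x5 ∨ x2 ∨ ¬x2) ∧ (¬x5 ∨ x2 ∨ x1) ∧ (¬x5 ∨ x5 ∨ ¬x2) ∧ (¬x5 ∨ x5 ∨ x1)   (distribute ∨ over ∧)
≡ (x4 ∨ x2 ∨ x1) ∧ (x4 ∨ x5 ∨ ¬x2) ∧ (x4 ∨ x5 ∨ x1) ∧ (¬x5 ∨ x2 ∨ x1)   (simplify)

(x4 ∨ x2 ∨ x1) ∧ (x4 ∨ x5 ∨ ¬x2) ∧ (x4 ∨ x5 ∨ x1) ∧ (¬x5 ∨ x2 ∨ x1)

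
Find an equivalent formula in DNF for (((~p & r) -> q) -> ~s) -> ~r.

(p & s) | (q & s) | ~r

(((~p & r) -> q) -> ~s) -> ~r
≡ ~(((~p & r) -> q) -> ~s) | ~r   [eliminate ->]
≡ ~(~((~p & r) -> q) | ~s) | ~r   [eliminate ->]
≡ ~(~(~(~p & r) | q) | ~s) | ~r   [eliminate ->]
≡ (~~(~(~p & r) | q) & ~~s) | ~r   [De Morgan]
≡ ((~(~p & r) | q) & ~~s) | ~r   [double negation]
≡ ((~~p | ~r | q) & ~~s) | ~r   [De Morgan]
≡ ((p | ~r | q) & ~~s) | ~r   [double negation]
≡ ((p | ~r | q) & s) | ~r   [double negation]
≡ (p & s) | (~r & s) | (q & s) | ~r   [distribute & over |]
≡ (p & s) | (q & s) | ~r   [simplify]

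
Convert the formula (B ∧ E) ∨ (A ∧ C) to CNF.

(B ∧ E) ∨ (A ∧ C)
⇔ (B ∨ A) ∧ (B ∨ C) ∧ (E ∨ A) ∧ (E ∨ C)   [distribute ∨ over ∧]

(B ∨ A) ∧ (B ∨ C) ∧ (E ∨ A) ∧ (E ∨ C)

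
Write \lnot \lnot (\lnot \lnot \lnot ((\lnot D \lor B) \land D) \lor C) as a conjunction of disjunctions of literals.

\lnot B \lor \lnot D \lor C

\lnot \lnot (\lnot \lnot \lnot ((\lnot D \lor B) \land D) \lor C)
= \lnot \lnot \lnot ((\lnot D \lor B) \land D) \lor C   [double negation]
= \lnot ((\lnot D \lor B) \land D) \lor C   [double negation]
= \lnot (\lnot D \lor B) \lor \lnot D \lor C   [De Morgan]
= (\lnot \lnot D \land \lnot B) \lor \lnot D \lor C   [De Morgan]
= (D \land \lnot B) \lor \lnot D \lor C   [double negation]
= (D \lor \lnot D \lor C) \land (\lnot B \lor \lnot D \lor C)   [distribute \lor over \land]
= \lnot B \lor \lnot D \lor C   [simplify]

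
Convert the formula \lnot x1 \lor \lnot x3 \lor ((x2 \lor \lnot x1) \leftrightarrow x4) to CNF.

\lnot x1 \lor \lnot x3 \lor ((x2 \lor \lnot x1) \leftrightarrow x4)
⇔ \lnot x1 \lor \lnot x3 \lor (((x2 \lor \lnot x1) \to x4) \land (x4 \to (x2 \lor \lnot x1)))   [eliminate \leftrightarrow]
⇔ \lnot x1 \lor \lnot x3 \lor ((\lnot (x2 \lor \lnot x1) \lor x4) \land (x4 \to (x2 \lor \lnot x1)))   [eliminate \to]
⇔ \lnot x1 \lor \lnot x3 \lor ((\lnot (x2 \lor \lnot x1) \lor x4) \land (\lnot x4 \lor x2 \lor \lnot x1))   [eliminate \to]
⇔ \lnot x1 \lor \lnot x3 \lor (((\lnot x2 \land \lnot \lnot x1) \lor x4) \land (\lnot x4 \lor x2 \lor \lnot x1))   [De Morgan]
⇔ \lnot x1 \lor \lnot x3 \lor (((\lnot x2 \land x1) \lor x4) \land (\lnot x4 \lor x2 \lor \lnot x1))   [double negation]
⇔ (\lnot x1 \lor \lnot x3 \lor \lnot x2 \lor x4) \land (\lnot x1 \lor \lnot x3 \lor x1 \lor x4) \land (\lnot x1 \lor \lnot x3 \lor \lnot x4 \lor x2 \lor \lnot x1)   [distribute \lor over \land]
⇔ (\lnot x1 \lor \lnot x3 \lor \lnot x2 \lor x4) \land (\lnot x1 \lor \lnot x3 \lor \lnot x4 \lor x2)   [simplify]

(\lnot x1 \lor \lnot x3 \lor \lnot x2 \lor x4) \land (\lnot x1 \lor \lnot x3 \lor \lnot x4 \lor x2)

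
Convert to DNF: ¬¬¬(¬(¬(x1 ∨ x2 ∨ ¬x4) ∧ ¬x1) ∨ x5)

¬x1 ∧ ¬x2 ∧ x4 ∧ ¬x5

¬¬¬(¬(¬(x1 ∨ x2 ∨ ¬x4) ∧ ¬x1) ∨ x5)
≡ ¬(¬(¬(x1 ∨ x2 ∨ ¬x4) ∧ ¬x1) ∨ x5)   — double negation
≡ ¬¬(¬(x1 ∨ x2 ∨ ¬x4) ∧ ¬x1) ∧ ¬x5   — De Morgan
≡ ¬(x1 ∨ x2 ∨ ¬x4) ∧ ¬x1 ∧ ¬x5   — double negation
≡ ¬x1 ∧ ¬x2 ∧ ¬¬x4 ∧ ¬x1 ∧ ¬x5   — De Morgan
≡ ¬x1 ∧ ¬x2 ∧ x4 ∧ ¬x1 ∧ ¬x5   — double negation
≡ ¬x1 ∧ ¬x2 ∧ x4 ∧ ¬x5   — simplify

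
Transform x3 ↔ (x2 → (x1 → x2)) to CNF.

x3 ↔ (x2 → (x1 → x2))
≡ (x3 → (x2 → (x1 → x2))) ∧ ((x2 → (x1 → x2)) → x3)   [eliminate ↔]
≡ (¬x3 ∨ (x2 → (x1 → x2))) ∧ ((x2 → (x1 → x2)) → x3)   [eliminate →]
≡ (¬x3 ∨ ¬x2 ∨ (x1 → x2)) ∧ ((x2 → (x1 → x2)) → x3)   [eliminate →]
≡ (¬x3 ∨ ¬x2 ∨ ¬x1 ∨ x2) ∧ ((x2 → (x1 → x2)) → x3)   [eliminate →]
≡ (¬x3 ∨ ¬x2 ∨ ¬x1 ∨ x2) ∧ (¬(x2 → (x1 → x2)) ∨ x3)   [eliminate →]
≡ (¬x3 ∨ ¬x2 ∨ ¬x1 ∨ x2) ∧ (¬(¬x2 ∨ (x1 → x2)) ∨ x3)   [eliminate →]
≡ (¬x3 ∨ ¬x2 ∨ ¬x1 ∨ x2) ∧ (¬(¬x2 ∨ ¬x1 ∨ x2) ∨ x3)   [eliminate →]
≡ (¬x3 ∨ ¬x2 ∨ ¬x1 ∨ x2) ∧ ((¬¬x2 ∧ ¬¬x1 ∧ ¬x2) ∨ x3)   [De Morgan]
≡ (¬x3 ∨ ¬x2 ∨ ¬x1 ∨ x2) ∧ ((x2 ∧ ¬¬x1 ∧ ¬x2) ∨ x3)   [double negation]
≡ (¬x3 ∨ ¬x2 ∨ ¬x1 ∨ x2) ∧ ((x2 ∧ x1 ∧ ¬x2) ∨ x3)   [double negation]
≡ (¬x3 ∨ ¬x2 ∨ ¬x1 ∨ x2) ∧ (x2 ∨ x3) ∧ (x1 ∨ x3) ∧ (¬x2 ∨ x3)   [distribute ∨ over ∧]
≡ (x2 ∨ x3) ∧ (x1 ∨ x3) ∧ (¬x2 ∨ x3)   [simplify]

(x2 ∨ x3) ∧ (x1 ∨ x3) ∧ (¬x2 ∨ x3)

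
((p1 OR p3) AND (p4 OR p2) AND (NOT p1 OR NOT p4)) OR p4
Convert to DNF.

((p1 OR p3) AND (p4 OR p2) AND (NOT p1 OR NOT p4)) OR p4
= (p1 AND p4 AND NOT p1) OR (p1 AND p4 AND NOT p4) OR (p1 AND p2 AND NOT p1) OR (p1 AND p2 AND NOT p4) OR (p3 AND p4 AND NOT p1) OR (p3 AND p4 AND NOT p4) OR (p3 AND p2 AND NOT p1) OR (p3 AND p2 AND NOT p4) OR p4   (distribute AND over OR)
= (p1 AND p2 AND NOT p4) OR (p3 AND p2 AND NOT p1) OR (p3 AND p2 AND NOT p4) OR p4   (simplify)

(p1 AND p2 AND NOT p4) OR (p3 AND p2 AND NOT p1) OR (p3 AND p2 AND NOT p4) OR p4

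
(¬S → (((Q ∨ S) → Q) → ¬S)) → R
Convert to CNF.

(¬S → (((Q ∨ S) → Q) → ¬S)) → R
⇔ ¬(¬S → (((Q ∨ S) → Q) → ¬S)) ∨ R   [eliminate →]
⇔ ¬(¬¬S ∨ (((Q ∨ S) → Q) → ¬S)) ∨ R   [eliminate →]
⇔ ¬(¬¬S ∨ ¬((Q ∨ S) → Q) ∨ ¬S) ∨ R   [eliminate →]
⇔ ¬(¬¬S ∨ ¬(¬(Q ∨ S) ∨ Q) ∨ ¬S) ∨ R   [eliminate →]
⇔ (¬¬¬S ∧ ¬¬(¬(Q ∨ S) ∨ Q) ∧ ¬¬S) ∨ R   [De Morgan]
⇔ (¬S ∧ ¬¬(¬(Q ∨ S) ∨ Q) ∧ ¬¬S) ∨ R   [double negation]
⇔ (¬S ∧ (¬(Q ∨ S) ∨ Q) ∧ ¬¬S) ∨ R   [double negation]
⇔ (¬S ∧ ((¬Q ∧ ¬S) ∨ Q) ∧ ¬¬S) ∨ R   [De Morgan]
⇔ (¬S ∧ ((¬Q ∧ ¬S) ∨ Q) ∧ S) ∨ R   [double negation]
⇔ (¬S ∨ R) ∧ (¬Q ∨ Q ∨ R) ∧ (¬S ∨ Q ∨ R) ∧ (S ∨ R)   [distribute ∨ over ∧]
⇔ (¬S ∨ R) ∧ (S ∨ R)   [simplify]

(¬S ∨ R) ∧ (S ∨ R)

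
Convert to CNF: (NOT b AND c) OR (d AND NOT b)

(NOT b AND c) OR (d AND NOT b)
≡ (NOT b OR d) AND (NOT b OR NOT b) AND (c OR d) AND (c OR NOT b)   — distribute OR over AND
≡ NOT b AND (c OR d)   — simplify

NOT b AND (c OR d)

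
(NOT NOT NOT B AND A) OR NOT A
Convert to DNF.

(NOT NOT NOT B AND A) OR NOT A
= (NOT B AND A) OR NOT A   [double negation]

(NOT B AND A) OR NOT A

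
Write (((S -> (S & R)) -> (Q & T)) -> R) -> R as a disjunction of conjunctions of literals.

(((S -> (S & R)) -> (Q & T)) -> R) -> R
⇔ ~(((S -> (S & R)) -> (Q & T)) -> R) | R   (eliminate ->)
⇔ ~(~((S -> (S & R)) -> (Q & T)) | R) | R   (eliminate ->)
⇔ ~(~(~(S -> (S & R)) | (Q & T)) | R) | R   (eliminate ->)
⇔ ~(~(~(~S | (S & R)) | (Q & T)) | R) | R   (eliminate ->)
⇔ (~~(~(~S | (S & R)) | (Q & T)) & ~R) | R   (De Morgan)
⇔ ((~(~S | (S & R)) | (Q & T)) & ~R) | R   (double negation)
⇔ (((~~S & ~(S & R)) | (Q & T)) & ~R) | R   (De Morgan)
⇔ (((S & ~(S & R)) | (Q & T)) & ~R) | R   (double negation)
⇔ (((S & (~S | ~R)) | (Q & T)) & ~R) | R   (De Morgan)
⇔ (S & ~S & ~R) | (S & ~R & ~R) | (Q & T & ~R) | R   (distribute & over |)
⇔ (S & ~R) | (Q & T & ~R) | R   (simplify)

(S & ~R) | (Q & T & ~R) | R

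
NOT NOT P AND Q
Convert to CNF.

NOT NOT P AND Q
≡ P AND Q   (double negation)

P AND Q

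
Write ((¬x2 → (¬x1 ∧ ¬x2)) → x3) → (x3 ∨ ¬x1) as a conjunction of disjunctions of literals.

((¬x2 → (¬x1 ∧ ¬x2)) → x3) → (x3 ∨ ¬x1)
≡ ¬((¬x2 → (¬x1 ∧ ¬x2)) → x3) ∨ x3 ∨ ¬x1   [eliminate →]
≡ ¬(¬(¬x2 → (¬x1 ∧ ¬x2)) ∨ x3) ∨ x3 ∨ ¬x1   [eliminate →]
≡ ¬(¬(¬¬x2 ∨ (¬x1 ∧ ¬x2)) ∨ x3) ∨ x3 ∨ ¬x1   [eliminate →]
≡ (¬¬(¬¬x2 ∨ (¬x1 ∧ ¬x2)) ∧ ¬x3) ∨ x3 ∨ ¬x1   [De Morgan]
≡ ((¬¬x2 ∨ (¬x1 ∧ ¬x2)) ∧ ¬x3) ∨ x3 ∨ ¬x1   [double negation]
≡ ((x2 ∨ (¬x1 ∧ ¬x2)) ∧ ¬x3) ∨ x3 ∨ ¬x1   [double negation]
≡ (x2 ∨ ¬x1 ∨ x3 ∨ ¬x1) ∧ (x2 ∨ ¬x2 ∨ x3 ∨ ¬x1) ∧ (¬x3 ∨ x3 ∨ ¬x1)   [distribute ∨ over ∧]
≡ x2 ∨ ¬x1 ∨ x3   [simplify]

x2 ∨ ¬x1 ∨ x3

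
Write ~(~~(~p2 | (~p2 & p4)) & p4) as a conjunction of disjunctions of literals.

~(~~(~p2 | (~p2 & p4)) & p4)
≡ ~~~(~p2 | (~p2 & p4)) | ~p4   — De Morgan
≡ ~(~p2 | (~p2 & p4)) | ~p4   — double negation
≡ (~~p2 & ~(~p2 & p4)) | ~p4   — De Morgan
≡ (p2 & ~(~p2 & p4)) | ~p4   — double negation
≡ (p2 & (~~p2 | ~p4)) | ~p4   — De Morgan
≡ (p2 & (p2 | ~p4)) | ~p4   — double negation
≡ (p2 | ~p4) & (p2 | ~p4 | ~p4)   — distribute | over &
≡ p2 | ~p4   — simplify

p2 | ~p4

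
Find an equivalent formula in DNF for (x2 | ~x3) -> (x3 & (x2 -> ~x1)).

(~x2 & x3) | (x3 & ~x1)

(x2 | ~x3) -> (x3 & (x2 -> ~x1))
≡ ~(x2 | ~x3) | (x3 & (x2 -> ~x1))   [eliminate ->]
≡ ~(x2 | ~x3) | (x3 & (~x2 | ~x1))   [eliminate ->]
≡ (~x2 & ~~x3) | (x3 & (~x2 | ~x1))   [De Morgan]
≡ (~x2 & x3) | (x3 & (~x2 | ~x1))   [double negation]
≡ (~x2 & x3) | (x3 & ~x2) | (x3 & ~x1)   [distribute & over |]
≡ (~x2 & x3) | (x3 & ~x1)   [simplify]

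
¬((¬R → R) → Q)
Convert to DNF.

R ∧ ¬Q

¬((¬R → R) → Q)
≡ ¬(¬(¬R → R) ∨ Q)   [eliminate →]
≡ ¬(¬(¬¬R ∨ R) ∨ Q)   [eliminate →]
≡ ¬¬(¬¬R ∨ R) ∧ ¬Q   [De Morgan]
≡ (¬¬R ∨ R) ∧ ¬Q   [double negation]
≡ (R ∨ R) ∧ ¬Q   [double negation]
≡ (R ∧ ¬Q) ∨ (R ∧ ¬Q)   [distribute ∧ over ∨]
≡ R ∧ ¬Q   [simplify]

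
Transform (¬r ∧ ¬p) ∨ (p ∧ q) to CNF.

(¬r ∨ p) ∧ (¬r ∨ q) ∧ (¬p ∨ q)

(¬r ∧ ¬p) ∨ (p ∧ q)
= (¬r ∨ p) ∧ (¬r ∨ q) ∧ (¬p ∨ p) ∧ (¬p ∨ q)   [distribute ∨ over ∧]
= (¬r ∨ p) ∧ (¬r ∨ q) ∧ (¬p ∨ q)   [simplify]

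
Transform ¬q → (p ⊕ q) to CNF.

¬q → (p ⊕ q)
= ¬¬q ∨ (p ⊕ q)
= ¬¬q ∨ ((p ∨ q) ∧ ¬(p ∧ q))
= q ∨ ((p ∨ q) ∧ ¬(p ∧ q))
= q ∨ ((p ∨ q) ∧ (¬p ∨ ¬q))
= (q ∨ p ∨ q) ∧ (q ∨ ¬p ∨ ¬q)
= q ∨ p

q ∨ p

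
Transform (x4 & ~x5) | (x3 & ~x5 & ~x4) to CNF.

(x4 & ~x5) | (x3 & ~x5 & ~x4)
⇔ (x4 | x3) & (x4 | ~x5) & (x4 | ~x4) & (~x5 | x3) & (~x5 | ~x5) & (~x5 | ~x4)   — distribute | over &
⇔ (x4 | x3) & ~x5   — simplify

(x4 | x3) & ~x5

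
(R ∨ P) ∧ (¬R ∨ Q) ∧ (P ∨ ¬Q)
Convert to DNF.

(R ∨ P) ∧ (¬R ∨ Q) ∧ (P ∨ ¬Q)
≡ (R ∧ ¬R ∧ P) ∨ (R ∧ ¬R ∧ ¬Q) ∨ (R ∧ Q ∧ P) ∨ (R ∧ Q ∧ ¬Q) ∨ (P ∧ ¬R ∧ P) ∨ (P ∧ ¬R ∧ ¬Q) ∨ (P ∧ Q ∧ P) ∨ (P ∧ Q ∧ ¬Q)
≡ (P ∧ ¬R) ∨ (P ∧ Q)

(P ∧ ¬R) ∨ (P ∧ Q)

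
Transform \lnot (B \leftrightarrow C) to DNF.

\lnot (B \leftrightarrow C)
≡ \lnot ((B \to C) \land (C \to B))   [eliminate \leftrightarrow]
≡ \lnot ((\lnot B \lor C) \land (C \to B))   [eliminate \to]
≡ \lnot ((\lnot B \lor C) \land (\lnot C \lor B))   [eliminate \to]
≡ \lnot (\lnot B \lor C) \lor \lnot (\lnot C \lor B)   [De Morgan]
≡ (\lnot \lnot B \land \lnot C) \lor \lnot (\lnot C \lor B)   [De Morgan]
≡ (B \land \lnot C) \lor \lnot (\lnot C \lor B)   [double negation]
≡ (B \land \lnot C) \lor (\lnot \lnot C \land \lnot B)   [De Morgan]
≡ (B \land \lnot C) \lor (C \land \lnot B)   [double negation]

(B \land \lnot C) \lor (C \land \lnot B)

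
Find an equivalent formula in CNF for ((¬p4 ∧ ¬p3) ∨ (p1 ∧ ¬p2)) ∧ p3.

(¬p4 ∨ p1) ∧ (¬p4 ∨ ¬p2) ∧ (¬p3 ∨ p1) ∧ (¬p3 ∨ ¬p2) ∧ p3

((¬p4 ∧ ¬p3) ∨ (p1 ∧ ¬p2)) ∧ p3
≡ (¬p4 ∨ p1) ∧ (¬p4 ∨ ¬p2) ∧ (¬p3 ∨ p1) ∧ (¬p3 ∨ ¬p2) ∧ p3   (distribute ∨ over ∧)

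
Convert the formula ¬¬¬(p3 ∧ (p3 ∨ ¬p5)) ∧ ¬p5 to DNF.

¬p3 ∧ ¬p5

¬¬¬(p3 ∧ (p3 ∨ ¬p5)) ∧ ¬p5
≡ ¬(p3 ∧ (p3 ∨ ¬p5)) ∧ ¬p5   [double negation]
≡ (¬p3 ∨ ¬(p3 ∨ ¬p5)) ∧ ¬p5   [De Morgan]
≡ (¬p3 ∨ (¬p3 ∧ ¬¬p5)) ∧ ¬p5   [De Morgan]
≡ (¬p3 ∨ (¬p3 ∧ p5)) ∧ ¬p5   [double negation]
≡ (¬p3 ∧ ¬p5) ∨ (¬p3 ∧ p5 ∧ ¬p5)   [distribute ∧ over ∨]
≡ ¬p3 ∧ ¬p5   [simplify]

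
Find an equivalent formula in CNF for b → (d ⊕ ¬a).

(¬b ∨ d ∨ ¬a) ∧ (¬b ∨ ¬d ∨ a)

b → (d ⊕ ¬a)
= ¬b ∨ (d ⊕ ¬a)   — eliminate →
= ¬b ∨ ((d ∨ ¬a) ∧ ¬(d ∧ ¬a))   — expand ⊕
= ¬b ∨ ((d ∨ ¬a) ∧ (¬d ∨ ¬¬a))   — De Morgan
= ¬b ∨ ((d ∨ ¬a) ∧ (¬d ∨ a))   — double negation
= (¬b ∨ d ∨ ¬a) ∧ (¬b ∨ ¬d ∨ a)   — distribute ∨ over ∧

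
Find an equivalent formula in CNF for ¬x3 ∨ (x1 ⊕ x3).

¬x3 ∨ (x1 ⊕ x3)
⇔ ¬x3 ∨ ((x1 ∨ x3) ∧ ¬(x1 ∧ x3))   — expand ⊕
⇔ ¬x3 ∨ ((x1 ∨ x3) ∧ (¬x1 ∨ ¬x3))   — De Morgan
⇔ (¬x3 ∨ x1 ∨ x3) ∧ (¬x3 ∨ ¬x1 ∨ ¬x3)   — distribute ∨ over ∧
⇔ ¬x3 ∨ ¬x1   — simplify

¬x3 ∨ ¬x1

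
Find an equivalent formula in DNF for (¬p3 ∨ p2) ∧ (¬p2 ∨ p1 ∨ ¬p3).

¬p3 ∨ (p2 ∧ p1)

(¬p3 ∨ p2) ∧ (¬p2 ∨ p1 ∨ ¬p3)
⇔ (¬p3 ∧ ¬p2) ∨ (¬p3 ∧ p1) ∨ (¬p3 ∧ ¬p3) ∨ (p2 ∧ ¬p2) ∨ (p2 ∧ p1) ∨ (p2 ∧ ¬p3)   [distribute ∧ over ∨]
⇔ ¬p3 ∨ (p2 ∧ p1)   [simplify]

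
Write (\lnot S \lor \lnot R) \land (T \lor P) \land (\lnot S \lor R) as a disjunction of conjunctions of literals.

(\lnot S \land T) \lor (\lnot S \land P)

(\lnot S \lor \lnot R) \land (T \lor P) \land (\lnot S \lor R)
≡ (\lnot S \land T \land \lnot S) \lor (\lnot S \land T \land R) \lor (\lnot S \land P \land \lnot S) \lor (\lnot S \land P \land R) \lor (\lnot R \land T \land \lnot S) \lor (\lnot R \land T \land R) \lor (\lnot R \land P \land \lnot S) \lor (\lnot R \land P \land R)
≡ (\lnot S \land T) \lor (\lnot S \land P)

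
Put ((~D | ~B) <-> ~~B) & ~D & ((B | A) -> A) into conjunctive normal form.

((~D | ~B) <-> ~~B) & ~D & ((B | A) -> A)
⇔ ((~D | ~B) -> ~~B) & (~~B -> (~D | ~B)) & ~D & ((B | A) -> A)
⇔ (~(~D | ~B) | ~~B) & (~~B -> (~D | ~B)) & ~D & ((B | A) -> A)
⇔ (~(~D | ~B) | ~~B) & (~~~B | ~D | ~B) & ~D & ((B | A) -> A)
⇔ (~(~D | ~B) | ~~B) & (~~~B | ~D | ~B) & ~D & (~(B | A) | A)
⇔ ((~~D & ~~B) | ~~B) & (~~~B | ~D | ~B) & ~D & (~(B | A) | A)
⇔ ((D & ~~B) | ~~B) & (~~~B | ~D | ~B) & ~D & (~(B | A) | A)
⇔ ((D & B) | ~~B) & (~~~B | ~D | ~B) & ~D & (~(B | A) | A)
⇔ ((D & B) | B) & (~~~B | ~D | ~B) & ~D & (~(B | A) | A)
⇔ ((D & B) | B) & (~B | ~D | ~B) & ~D & (~(B | A) | A)
⇔ ((D & B) | B) & (~B | ~D | ~B) & ~D & ((~B & ~A) | A)
⇔ (D | B) & (B | B) & (~B | ~D | ~B) & ~D & (~B | A) & (~A | A)
⇔ B & ~D & (~B | A)

B & ~D & (~B | A)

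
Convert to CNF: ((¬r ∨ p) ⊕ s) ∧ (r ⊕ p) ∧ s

(r ∨ ¬s) ∧ (¬p ∨ ¬s) ∧ (r ∨ p) ∧ (¬r ∨ ¬p) ∧ s

((¬r ∨ p) ⊕ s) ∧ (r ⊕ p) ∧ s
≡ (¬r ∨ p ∨ s) ∧ ¬((¬r ∨ p) ∧ s) ∧ (r ⊕ p) ∧ s   [expand ⊕]
≡ (¬r ∨ p ∨ s) ∧ ¬((¬r ∨ p) ∧ s) ∧ (r ∨ p) ∧ ¬(r ∧ p) ∧ s   [expand ⊕]
≡ (¬r ∨ p ∨ s) ∧ (¬(¬r ∨ p) ∨ ¬s) ∧ (r ∨ p) ∧ ¬(r ∧ p) ∧ s   [De Morgan]
≡ (¬r ∨ p ∨ s) ∧ (¬¬r ∧ ¬p ∨ ¬s) ∧ (r ∨ p) ∧ ¬(r ∧ p) ∧ s   [De Morgan]
≡ (¬r ∨ p ∨ s) ∧ (r ∧ ¬p ∨ ¬s) ∧ (r ∨ p) ∧ ¬(r ∧ p) ∧ s   [double negation]
≡ (¬r ∨ p ∨ s) ∧ (r ∧ ¬p ∨ ¬s) ∧ (r ∨ p) ∧ (¬r ∨ ¬p) ∧ s   [De Morgan]
≡ (¬r ∨ p ∨ s) ∧ (r ∨ ¬s) ∧ (¬p ∨ ¬s) ∧ (r ∨ p) ∧ (¬r ∨ ¬p) ∧ s   [distribute ∨ over ∧]
≡ (r ∨ ¬s) ∧ (¬p ∨ ¬s) ∧ (r ∨ p) ∧ (¬r ∨ ¬p) ∧ s   [simplify]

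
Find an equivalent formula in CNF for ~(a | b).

~a & ~b

~(a | b)
= ~a & ~b   [De Morgan]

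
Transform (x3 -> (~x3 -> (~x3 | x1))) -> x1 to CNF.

(x3 -> (~x3 -> (~x3 | x1))) -> x1
≡ ~(x3 -> (~x3 -> (~x3 | x1))) | x1   — eliminate ->
≡ ~(~x3 | (~x3 -> (~x3 | x1))) | x1   — eliminate ->
≡ ~(~x3 | ~~x3 | ~x3 | x1) | x1   — eliminate ->
≡ (~~x3 & ~~~x3 & ~~x3 & ~x1) | x1   — De Morgan
≡ (x3 & ~~~x3 & ~~x3 & ~x1) | x1   — double negation
≡ (x3 & ~x3 & ~~x3 & ~x1) | x1   — double negation
≡ (x3 & ~x3 & x3 & ~x1) | x1   — double negation
≡ (x3 | x1) & (~x3 | x1) & (x3 | x1) & (~x1 | x1)   — distribute | over &
≡ (x3 | x1) & (~x3 | x1)   — simplify

(x3 | x1) & (~x3 | x1)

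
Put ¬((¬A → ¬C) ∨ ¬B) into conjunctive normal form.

¬A ∧ C ∧ B

¬((¬A → ¬C) ∨ ¬B)
⇔ ¬(¬¬A ∨ ¬C ∨ ¬B)
⇔ ¬¬¬A ∧ ¬¬C ∧ ¬¬B
⇔ ¬A ∧ ¬¬C ∧ ¬¬B
⇔ ¬A ∧ C ∧ ¬¬B
⇔ ¬A ∧ C ∧ B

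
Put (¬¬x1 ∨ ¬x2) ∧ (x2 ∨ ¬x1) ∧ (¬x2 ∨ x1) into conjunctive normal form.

(x1 ∨ ¬x2) ∧ (x2 ∨ ¬x1)

(¬¬x1 ∨ ¬x2) ∧ (x2 ∨ ¬x1) ∧ (¬x2 ∨ x1)
⇔ (x1 ∨ ¬x2) ∧ (x2 ∨ ¬x1) ∧ (¬x2 ∨ x1)   [double negation]
⇔ (x1 ∨ ¬x2) ∧ (x2 ∨ ¬x1)   [simplify]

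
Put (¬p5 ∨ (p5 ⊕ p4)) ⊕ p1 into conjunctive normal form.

(¬p5 ∨ ¬p4 ∨ p1) ∧ (p5 ∨ ¬p1) ∧ (¬p5 ∨ p4 ∨ ¬p1)

(¬p5 ∨ (p5 ⊕ p4)) ⊕ p1
≡ (¬p5 ∨ (p5 ⊕ p4) ∨ p1) ∧ ¬((¬p5 ∨ (p5 ⊕ p4)) ∧ p1)   [expand ⊕]
≡ (¬p5 ∨ ((p5 ∨ p4) ∧ ¬(p5 ∧ p4)) ∨ p1) ∧ ¬((¬p5 ∨ (p5 ⊕ p4)) ∧ p1)   [expand ⊕]
≡ (¬p5 ∨ ((p5 ∨ p4) ∧ ¬(p5 ∧ p4)) ∨ p1) ∧ ¬((¬p5 ∨ ((p5 ∨ p4) ∧ ¬(p5 ∧ p4))) ∧ p1)   [expand ⊕]
≡ (¬p5 ∨ ((p5 ∨ p4) ∧ (¬p5 ∨ ¬p4)) ∨ p1) ∧ ¬((¬p5 ∨ ((p5 ∨ p4) ∧ ¬(p5 ∧ p4))) ∧ p1)   [De Morgan]
≡ (¬p5 ∨ ((p5 ∨ p4) ∧ (¬p5 ∨ ¬p4)) ∨ p1) ∧ (¬(¬p5 ∨ ((p5 ∨ p4) ∧ ¬(p5 ∧ p4))) ∨ ¬p1)   [De Morgan]
≡ (¬p5 ∨ ((p5 ∨ p4) ∧ (¬p5 ∨ ¬p4)) ∨ p1) ∧ ((¬¬p5 ∧ ¬((p5 ∨ p4) ∧ ¬(p5 ∧ p4))) ∨ ¬p1)   [De Morgan]
≡ (¬p5 ∨ ((p5 ∨ p4) ∧ (¬p5 ∨ ¬p4)) ∨ p1) ∧ ((p5 ∧ ¬((p5 ∨ p4) ∧ ¬(p5 ∧ p4))) ∨ ¬p1)   [double negation]
≡ (¬p5 ∨ ((p5 ∨ p4) ∧ (¬p5 ∨ ¬p4)) ∨ p1) ∧ ((p5 ∧ (¬(p5 ∨ p4) ∨ ¬¬(p5 ∧ p4))) ∨ ¬p1)   [De Morgan]
≡ (¬p5 ∨ ((p5 ∨ p4) ∧ (¬p5 ∨ ¬p4)) ∨ p1) ∧ ((p5 ∧ ((¬p5 ∧ ¬p4) ∨ ¬¬(p5 ∧ p4))) ∨ ¬p1)   [De Morgan]
≡ (¬p5 ∨ ((p5 ∨ p4) ∧ (¬p5 ∨ ¬p4)) ∨ p1) ∧ ((p5 ∧ ((¬p5 ∧ ¬p4) ∨ (p5 ∧ p4))) ∨ ¬p1)   [double negation]
≡ (¬p5 ∨ p5 ∨ p4 ∨ p1) ∧ (¬p5 ∨ ¬p5 ∨ ¬p4 ∨ p1) ∧ (p5 ∨ ¬p1) ∧ (¬p5 ∨ p5 ∨ ¬p1) ∧ (¬p5 ∨ p4 ∨ ¬p1) ∧ (¬p4 ∨ p5 ∨ ¬p1) ∧ (¬p4 ∨ p4 ∨ ¬p1)   [distribute ∨ over ∧]
≡ (¬p5 ∨ ¬p4 ∨ p1) ∧ (p5 ∨ ¬p1) ∧ (¬p5 ∨ p4 ∨ ¬p1)   [simplify]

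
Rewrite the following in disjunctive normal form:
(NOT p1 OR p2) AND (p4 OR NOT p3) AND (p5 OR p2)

(NOT p1 AND p4 AND p5) OR (NOT p1 AND NOT p3 AND p5) OR (p2 AND p4) OR (p2 AND NOT p3)

(NOT p1 OR p2) AND (p4 OR NOT p3) AND (p5 OR p2)
= (NOT p1 AND p4 AND p5) OR (NOT p1 AND p4 AND p2) OR (NOT p1 AND NOT p3 AND p5) OR (NOT p1 AND NOT p3 AND p2) OR (p2 AND p4 AND p5) OR (p2 AND p4 AND p2) OR (p2 AND NOT p3 AND p5) OR (p2 AND NOT p3 AND p2)   — distribute AND over OR
= (NOT p1 AND p4 AND p5) OR (NOT p1 AND NOT p3 AND p5) OR (p2 AND p4) OR (p2 AND NOT p3)   — simplify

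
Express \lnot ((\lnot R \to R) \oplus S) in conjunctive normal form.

\lnot ((\lnot R \to R) \oplus S)
≡ \lnot (((\lnot R \to R) \lor S) \land \lnot ((\lnot R \to R) \land S))   — expand \oplus
≡ \lnot ((\lnot \lnot R \lor R \lor S) \land \lnot ((\lnot R \to R) \land S))   — eliminate \to
≡ \lnot ((\lnot \lnot R \lor R \lor S) \land \lnot ((\lnot \lnot R \lor R) \land S))   — eliminate \to
≡ \lnot (\lnot \lnot R \lor R \lor S) \lor \lnot \lnot ((\lnot \lnot R \lor R) \land S)   — De Morgan
≡ (\lnot \lnot \lnot R \land \lnot R \land \lnot S) \lor \lnot \lnot ((\lnot \lnot R \lor R) \land S)   — De Morgan
≡ (\lnot R \land \lnot R \land \lnot S) \lor \lnot \lnot ((\lnot \lnot R \lor R) \land S)   — double negation
≡ (\lnot R \land \lnot R \land \lnot S) \lor ((\lnot \lnot R \lor R) \land S)   — double negation
≡ (\lnot R \land \lnot R \land \lnot S) \lor ((R \lor R) \land S)   — double negation
≡ (\lnot R \lor R \lor R) \land (\lnot R \lor S) \land (\lnot R \lor R \lor R) \land (\lnot R \lor S) \land (\lnot S \lor R \lor R) \land (\lnot S \lor S)   — distribute \lor over \land
≡ (\lnot R \lor S) \land (\lnot S \lor R)   — simplify

(\lnot R \lor S) \land (\lnot S \lor R)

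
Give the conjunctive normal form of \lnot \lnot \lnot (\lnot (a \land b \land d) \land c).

(a \lor \lnot c) \land (b \lor \lnot c) \land (d \lor \lnot c)

\lnot \lnot \lnot (\lnot (a \land b \land d) \land c)
≡ \lnot (\lnot (a \land b \land d) \land c)   [double negation]
≡ \lnot \lnot (a \land b \land d) \lor \lnot c   [De Morgan]
≡ (a \land b \land d) \lor \lnot c   [double negation]
≡ (a \lor \lnot c) \land (b \lor \lnot c) \land (d \lor \lnot c)   [distribute \lor over \land]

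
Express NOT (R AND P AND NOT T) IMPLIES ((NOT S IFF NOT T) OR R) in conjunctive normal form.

(R OR S OR NOT T) AND (R OR T OR NOT S)

NOT (R AND P AND NOT T) IMPLIES ((NOT S IFF NOT T) OR R)
≡ NOT NOT (R AND P AND NOT T) OR (NOT S IFF NOT T) OR R   — eliminate IMPLIES
≡ NOT NOT (R AND P AND NOT T) OR ((NOT S IMPLIES NOT T) AND (NOT T IMPLIES NOT S)) OR R   — eliminate IFF
≡ NOT NOT (R AND P AND NOT T) OR ((NOT NOT S OR NOT T) AND (NOT T IMPLIES NOT S)) OR R   — eliminate IMPLIES
≡ NOT NOT (R AND P AND NOT T) OR ((NOT NOT S OR NOT T) AND (NOT NOT T OR NOT S)) OR R   — eliminate IMPLIES
≡ (R AND P AND NOT T) OR ((NOT NOT S OR NOT T) AND (NOT NOT T OR NOT S)) OR R   — double negation
≡ (R AND P AND NOT T) OR ((S OR NOT T) AND (NOT NOT T OR NOT S)) OR R   — double negation
≡ (R AND P AND NOT T) OR ((S OR NOT T) AND (T OR NOT S)) OR R   — double negation
≡ (R OR S OR NOT T OR R) AND (R OR T OR NOT S OR R) AND (P OR S OR NOT T OR R) AND (P OR T OR NOT S OR R) AND (NOT T OR S OR NOT T OR R) AND (NOT T OR T OR NOT S OR R)   — distribute OR over AND
≡ (R OR S OR NOT T) AND (R OR T OR NOT S)   — simplify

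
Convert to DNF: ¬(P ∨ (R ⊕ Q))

¬(P ∨ (R ⊕ Q))
= ¬(P ∨ R ∧ ¬Q ∨ ¬R ∧ Q)   [expand ⊕]
= ¬P ∧ ¬(R ∧ ¬Q) ∧ ¬(¬R ∧ Q)   [De Morgan]
= ¬P ∧ (¬R ∨ ¬¬Q) ∧ ¬(¬R ∧ Q)   [De Morgan]
= ¬P ∧ (¬R ∨ Q) ∧ ¬(¬R ∧ Q)   [double negation]
= ¬P ∧ (¬R ∨ Q) ∧ (¬¬R ∨ ¬Q)   [De Morgan]
= ¬P ∧ (¬R ∨ Q) ∧ (R ∨ ¬Q)   [double negation]
= ¬P ∧ ¬R ∧ R ∨ ¬P ∧ ¬R ∧ ¬Q ∨ ¬P ∧ Q ∧ R ∨ ¬P ∧ Q ∧ ¬Q   [distribute ∧ over ∨]
= ¬P ∧ ¬R ∧ ¬Q ∨ ¬P ∧ Q ∧ R   [simplify]

¬P ∧ ¬R ∧ ¬Q ∨ ¬P ∧ Q ∧ R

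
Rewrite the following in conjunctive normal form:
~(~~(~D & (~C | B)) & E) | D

(D | C | ~E) & (D | ~B | ~E)

~(~~(~D & (~C | B)) & E) | D
= ~~~(~D & (~C | B)) | ~E | D   [De Morgan]
= ~(~D & (~C | B)) | ~E | D   [double negation]
= ~~D | ~(~C | B) | ~E | D   [De Morgan]
= D | ~(~C | B) | ~E | D   [double negation]
= D | (~~C & ~B) | ~E | D   [De Morgan]
= D | (C & ~B) | ~E | D   [double negation]
= (D | C | ~E | D) & (D | ~B | ~E | D)   [distribute | over &]
= (D | C | ~E) & (D | ~B | ~E)   [simplify]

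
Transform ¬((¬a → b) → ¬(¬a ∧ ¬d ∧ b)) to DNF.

¬((¬a → b) → ¬(¬a ∧ ¬d ∧ b))
⇔ ¬(¬(¬a → b) ∨ ¬(¬a ∧ ¬d ∧ b))   [eliminate →]
⇔ ¬(¬(¬¬a ∨ b) ∨ ¬(¬a ∧ ¬d ∧ b))   [eliminate →]
⇔ ¬¬(¬¬a ∨ b) ∧ ¬¬(¬a ∧ ¬d ∧ b)   [De Morgan]
⇔ (¬¬a ∨ b) ∧ ¬¬(¬a ∧ ¬d ∧ b)   [double negation]
⇔ (a ∨ b) ∧ ¬¬(¬a ∧ ¬d ∧ b)   [double negation]
⇔ (a ∨ b) ∧ ¬a ∧ ¬d ∧ b   [double negation]
⇔ (a ∧ ¬a ∧ ¬d ∧ b) ∨ (b ∧ ¬a ∧ ¬d ∧ b)   [distribute ∧ over ∨]
⇔ b ∧ ¬a ∧ ¬d   [simplify]

b ∧ ¬a ∧ ¬d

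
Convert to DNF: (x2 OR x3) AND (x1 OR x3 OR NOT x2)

(x2 OR x3) AND (x1 OR x3 OR NOT x2)
= (x2 AND x1) OR (x2 AND x3) OR (x2 AND NOT x2) OR (x3 AND x1) OR (x3 AND x3) OR (x3 AND NOT x2)   [distribute AND over OR]
= (x2 AND x1) OR x3   [simplify]

(x2 AND x1) OR x3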